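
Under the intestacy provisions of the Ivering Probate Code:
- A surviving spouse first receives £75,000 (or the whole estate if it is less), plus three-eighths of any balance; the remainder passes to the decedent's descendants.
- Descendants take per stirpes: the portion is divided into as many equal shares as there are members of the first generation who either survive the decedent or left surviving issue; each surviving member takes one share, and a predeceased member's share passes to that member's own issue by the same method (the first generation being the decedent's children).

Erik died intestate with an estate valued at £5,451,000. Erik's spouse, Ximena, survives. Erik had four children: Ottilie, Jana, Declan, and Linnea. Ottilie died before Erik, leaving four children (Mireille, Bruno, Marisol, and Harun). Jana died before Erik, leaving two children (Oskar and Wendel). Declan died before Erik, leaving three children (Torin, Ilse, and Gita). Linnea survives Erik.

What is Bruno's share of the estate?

Bruno receives £210,000.

Ximena first takes £75,000, leaving a balance of £5,376,000. Ximena then takes three-eighths of the balance (£2,016,000), for a total of £2,091,000. The remaining £3,360,000 passes to the descendants.
The descendants' portion (£3,360,000) is divided into 4 shares of £840,000: Linnea takes £840,000; Ottilie's £840,000 share passes to Ottilie's issue; Jana's £840,000 share passes to Jana's issue; Declan's £840,000 share passes to Declan's issue.
Ottilie's share (£840,000) is divided into 4 shares of £210,000: Mireille, Bruno, Marisol, and Harun each take £210,000.
Jana's share (£840,000) is divided into 2 shares of £420,000: Oskar and Wendel each take £420,000.
Declan's share (£840,000) is divided into 3 shares of £280,000: Torin, Ilse, and Gita each take £280,000.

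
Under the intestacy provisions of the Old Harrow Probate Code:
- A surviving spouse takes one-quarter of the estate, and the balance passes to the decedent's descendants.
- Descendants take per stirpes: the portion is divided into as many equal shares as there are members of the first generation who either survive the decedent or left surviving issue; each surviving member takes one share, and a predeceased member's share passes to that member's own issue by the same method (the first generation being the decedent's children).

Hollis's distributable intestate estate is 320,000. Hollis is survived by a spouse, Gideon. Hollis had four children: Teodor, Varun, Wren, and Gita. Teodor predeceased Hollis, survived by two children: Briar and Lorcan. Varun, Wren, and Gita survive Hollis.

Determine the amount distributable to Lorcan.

Lorcan receives 30,000.

Gideon takes one-quarter of 320,000 = 80,000. The remaining 240,000 passes to the descendants.
The descendants' portion (240,000) is divided into 4 shares of 60,000: Varun, Wren, and Gita each take 60,000; Teodor's 60,000 share passes to Teodor's issue.
Teodor's share (60,000) is divided into 2 shares of 30,000: Briar and Lorcan each take 30,000.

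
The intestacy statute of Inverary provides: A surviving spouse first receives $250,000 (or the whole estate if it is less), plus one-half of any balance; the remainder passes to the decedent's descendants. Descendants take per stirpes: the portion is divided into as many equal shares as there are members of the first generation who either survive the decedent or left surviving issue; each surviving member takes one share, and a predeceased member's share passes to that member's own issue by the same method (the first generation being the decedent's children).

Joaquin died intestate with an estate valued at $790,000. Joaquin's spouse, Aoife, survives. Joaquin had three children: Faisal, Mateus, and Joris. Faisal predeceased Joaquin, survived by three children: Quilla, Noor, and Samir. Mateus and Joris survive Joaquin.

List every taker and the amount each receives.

Aoife first takes $250,000, leaving a balance of $540,000. Aoife then takes one-half of the balance ($270,000), for a total of $520,000. The remaining $270,000 passes to the descendants.
The descendants' portion ($270,000) is divided into 3 shares of $90,000: Mateus and Joris each take $90,000; Faisal's $90,000 share passes to Faisal's issue.
Faisal's share ($90,000) is divided into 3 shares of $30,000: Quilla, Noor, and Samir each take $30,000.

Aoife: $520,000; Quilla: $30,000; Noor: $30,000; Samir: $30,000; Mateus: $90,000; Joris: $90,000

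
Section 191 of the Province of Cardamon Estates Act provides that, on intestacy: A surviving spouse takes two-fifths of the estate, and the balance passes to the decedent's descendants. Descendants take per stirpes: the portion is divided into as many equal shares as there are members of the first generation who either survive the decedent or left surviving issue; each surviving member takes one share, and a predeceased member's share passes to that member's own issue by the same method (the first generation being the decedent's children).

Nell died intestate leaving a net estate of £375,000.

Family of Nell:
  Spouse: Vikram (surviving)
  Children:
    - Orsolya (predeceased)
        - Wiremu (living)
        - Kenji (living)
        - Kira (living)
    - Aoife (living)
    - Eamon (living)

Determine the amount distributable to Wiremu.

Wiremu receives £25,000.

Vikram takes two-fifths of £375,000 = £150,000. The remaining £225,000 passes to the descendants.
The descendants' portion (£225,000) is divided into 3 shares of £75,000: Aoife and Eamon each take £75,000; Orsolya's £75,000 share passes to Orsolya's issue.
Orsolya's share (£75,000) is divided into 3 shares of £25,000: Wiremu, Kenji, and Kira each take £25,000.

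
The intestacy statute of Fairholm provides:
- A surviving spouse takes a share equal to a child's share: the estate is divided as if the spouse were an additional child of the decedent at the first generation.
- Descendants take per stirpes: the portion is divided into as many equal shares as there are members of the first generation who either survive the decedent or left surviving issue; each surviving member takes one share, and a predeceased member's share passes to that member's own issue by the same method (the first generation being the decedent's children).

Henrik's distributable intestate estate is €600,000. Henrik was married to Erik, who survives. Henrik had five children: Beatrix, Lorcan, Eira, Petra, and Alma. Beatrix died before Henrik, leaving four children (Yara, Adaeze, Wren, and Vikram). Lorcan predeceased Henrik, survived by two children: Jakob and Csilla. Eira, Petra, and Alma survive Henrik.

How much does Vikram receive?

The spouse counts as an additional share at the children's level, so there are 6 primary shares of €100,000. Erik takes one such share (€100,000).
The children's combined portion (€500,000) is divided into 5 shares of €100,000: Eira, Petra, and Alma each take €100,000; Beatrix's €100,000 share passes to Beatrix's issue; Lorcan's €100,000 share passes to Lorcan's issue.
Beatrix's share (€100,000) is divided into 4 shares of €25,000: Yara, Adaeze, Wren, and Vikram each take €25,000.
Lorcan's share (€100,000) is divided into 2 shares of €50,000: Jakob and Csilla each take €50,000.

Vikram receives €25,000.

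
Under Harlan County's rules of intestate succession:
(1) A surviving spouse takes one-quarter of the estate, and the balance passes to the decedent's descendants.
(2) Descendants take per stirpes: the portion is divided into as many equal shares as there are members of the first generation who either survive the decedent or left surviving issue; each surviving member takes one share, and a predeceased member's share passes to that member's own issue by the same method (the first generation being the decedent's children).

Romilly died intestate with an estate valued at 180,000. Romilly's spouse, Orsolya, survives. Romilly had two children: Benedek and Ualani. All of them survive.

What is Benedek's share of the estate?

Orsolya takes one-quarter of 180,000 = 45,000. The remaining 135,000 passes to the descendants.
The descendants' portion (135,000) is divided into 2 shares of 67,500: Benedek and Ualani each take 67,500.

Benedek receives 67,500.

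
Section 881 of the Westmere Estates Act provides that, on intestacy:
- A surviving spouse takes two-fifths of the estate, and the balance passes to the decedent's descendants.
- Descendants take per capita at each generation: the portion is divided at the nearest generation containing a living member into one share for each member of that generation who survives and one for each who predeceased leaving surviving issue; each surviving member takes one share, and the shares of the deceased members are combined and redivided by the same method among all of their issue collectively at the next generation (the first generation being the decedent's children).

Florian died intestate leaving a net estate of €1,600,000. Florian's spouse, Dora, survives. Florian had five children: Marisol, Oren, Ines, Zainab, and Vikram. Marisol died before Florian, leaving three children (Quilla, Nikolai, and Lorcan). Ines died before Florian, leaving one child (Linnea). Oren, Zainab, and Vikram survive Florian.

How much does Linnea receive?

Dora takes two-fifths of €1,600,000 = €640,000. The remaining €960,000 passes to the descendants.
The descendants' portion (€960,000) is divided at the children's generation into 5 shares of €192,000. Oren, Zainab, and Vikram each take €192,000. The 2 shares of the deceased (Marisol and Ines) are combined into a pool of €384,000.
That pool (€384,000) is divided at the grandchildren's generation equally among Quilla, Nikolai, Lorcan, and Linnea: €96,000 each.

Linnea receives €96,000.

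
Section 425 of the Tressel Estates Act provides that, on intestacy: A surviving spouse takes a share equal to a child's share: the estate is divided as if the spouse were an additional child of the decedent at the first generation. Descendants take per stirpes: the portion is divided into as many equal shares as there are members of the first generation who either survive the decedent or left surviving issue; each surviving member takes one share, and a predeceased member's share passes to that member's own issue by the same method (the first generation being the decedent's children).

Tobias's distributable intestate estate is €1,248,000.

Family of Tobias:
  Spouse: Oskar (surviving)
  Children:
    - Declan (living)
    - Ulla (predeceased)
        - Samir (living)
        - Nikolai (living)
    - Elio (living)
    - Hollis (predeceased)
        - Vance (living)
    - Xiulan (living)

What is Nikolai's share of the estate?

The spouse counts as an additional share at the children's level, so there are 6 primary shares of €208,000. Oskar takes one such share (€208,000).
The children's combined portion (€1,040,000) is divided into 5 shares of €208,000: Declan, Elio, and Xiulan each take €208,000; Ulla's €208,000 share passes to Ulla's issue; Hollis's €208,000 share passes to Hollis's issue.
Ulla's share (€208,000) is divided into 2 shares of €104,000: Samir and Nikolai each take €104,000.
Hollis's share (€208,000) passes entirely to Vance.

Nikolai receives €104,000.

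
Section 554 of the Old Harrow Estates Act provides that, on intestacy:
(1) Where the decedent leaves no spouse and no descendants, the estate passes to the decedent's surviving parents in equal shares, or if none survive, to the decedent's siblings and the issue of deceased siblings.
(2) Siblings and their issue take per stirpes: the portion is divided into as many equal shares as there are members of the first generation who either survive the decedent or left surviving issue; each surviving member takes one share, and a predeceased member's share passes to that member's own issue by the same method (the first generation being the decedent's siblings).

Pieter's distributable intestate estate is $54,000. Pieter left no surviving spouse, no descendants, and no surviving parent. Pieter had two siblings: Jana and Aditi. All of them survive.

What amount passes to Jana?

The entire $54,000 passes to the siblings and their issue.
That amount ($54,000) is divided into 2 shares of $27,000: Jana and Aditi each take $27,000.

Jana receives $27,000.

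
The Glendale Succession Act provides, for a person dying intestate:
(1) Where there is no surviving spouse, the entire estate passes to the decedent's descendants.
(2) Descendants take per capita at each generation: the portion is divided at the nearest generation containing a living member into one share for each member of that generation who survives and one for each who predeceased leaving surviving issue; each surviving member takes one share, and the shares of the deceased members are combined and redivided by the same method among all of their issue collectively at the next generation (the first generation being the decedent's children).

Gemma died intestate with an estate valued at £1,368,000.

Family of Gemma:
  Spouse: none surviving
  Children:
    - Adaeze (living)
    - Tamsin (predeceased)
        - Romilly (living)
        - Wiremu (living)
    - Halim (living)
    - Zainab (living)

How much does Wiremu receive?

The entire £1,368,000 passes to the descendants.
That amount (£1,368,000) is divided at the children's generation into 4 shares of £342,000. Adaeze, Halim, and Zainab each take £342,000. The remaining share for the deceased Tamsin (£342,000) is carried to the next generation.
That pool (£342,000) is divided at the grandchildren's generation equally among Romilly and Wiremu: £171,000 each.

Wiremu receives £171,000.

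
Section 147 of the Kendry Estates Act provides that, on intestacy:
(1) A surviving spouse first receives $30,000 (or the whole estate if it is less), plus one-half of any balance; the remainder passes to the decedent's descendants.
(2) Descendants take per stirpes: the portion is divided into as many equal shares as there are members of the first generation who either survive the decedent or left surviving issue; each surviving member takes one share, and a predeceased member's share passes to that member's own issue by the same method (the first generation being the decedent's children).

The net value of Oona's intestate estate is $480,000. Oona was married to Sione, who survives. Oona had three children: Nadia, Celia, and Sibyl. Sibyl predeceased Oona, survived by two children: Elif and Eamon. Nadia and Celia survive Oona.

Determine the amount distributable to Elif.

Sione first takes $30,000, leaving a balance of $450,000. Sione then takes one-half of the balance ($225,000), for a total of $255,000. The remaining $225,000 passes to the descendants.
The descendants' portion ($225,000) is divided into 3 shares of $75,000: Nadia and Celia each take $75,000; Sibyl's $75,000 share passes to Sibyl's issue.
Sibyl's share ($75,000) is divided into 2 shares of $37,500: Elif and Eamon each take $37,500.

Elif receives $37,500.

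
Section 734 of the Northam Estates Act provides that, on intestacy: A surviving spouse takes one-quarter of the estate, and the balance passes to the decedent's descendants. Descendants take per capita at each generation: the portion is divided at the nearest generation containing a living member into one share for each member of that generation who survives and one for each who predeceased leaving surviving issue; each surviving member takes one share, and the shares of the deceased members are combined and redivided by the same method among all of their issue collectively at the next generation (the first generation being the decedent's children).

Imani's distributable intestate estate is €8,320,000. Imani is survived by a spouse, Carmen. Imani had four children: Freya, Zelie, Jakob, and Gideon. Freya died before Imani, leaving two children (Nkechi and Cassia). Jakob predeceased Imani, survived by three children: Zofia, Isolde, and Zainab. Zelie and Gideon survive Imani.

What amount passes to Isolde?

Isolde receives €624,000.

Carmen takes one-quarter of €8,320,000 = €2,080,000. The remaining €6,240,000 passes to the descendants.
The descendants' portion (€6,240,000) is divided at the children's generation into 4 shares of €1,560,000. Zelie and Gideon each take €1,560,000. The 2 shares of the deceased (Freya and Jakob) are combined into a pool of €3,120,000.
That pool (€3,120,000) is divided at the grandchildren's generation equally among Nkechi, Cassia, Zofia, Isolde, and Zainab: €624,000 each.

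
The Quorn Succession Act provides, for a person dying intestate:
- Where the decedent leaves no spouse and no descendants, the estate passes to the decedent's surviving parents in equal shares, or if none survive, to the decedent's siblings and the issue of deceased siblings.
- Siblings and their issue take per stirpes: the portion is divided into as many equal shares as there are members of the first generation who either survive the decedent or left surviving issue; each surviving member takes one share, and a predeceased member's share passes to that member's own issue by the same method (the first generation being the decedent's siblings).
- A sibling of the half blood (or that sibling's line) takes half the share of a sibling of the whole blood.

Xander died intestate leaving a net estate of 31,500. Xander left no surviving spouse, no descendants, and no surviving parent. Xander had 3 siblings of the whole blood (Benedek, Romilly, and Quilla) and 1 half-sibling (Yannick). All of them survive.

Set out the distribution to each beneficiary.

Yannick: 4,500; Benedek: 9,000; Romilly: 9,000; Quilla: 9,000

The entire 31,500 passes to the siblings and their issue.
Counting each half-blood sibling's line as half a unit, there are 7/2 units in 31,500, so one unit is 9,000. Whole-blood lines (Benedek, Romilly, and Quilla) take 9,000 each; half-blood lines (Yannick) take 4,500 each.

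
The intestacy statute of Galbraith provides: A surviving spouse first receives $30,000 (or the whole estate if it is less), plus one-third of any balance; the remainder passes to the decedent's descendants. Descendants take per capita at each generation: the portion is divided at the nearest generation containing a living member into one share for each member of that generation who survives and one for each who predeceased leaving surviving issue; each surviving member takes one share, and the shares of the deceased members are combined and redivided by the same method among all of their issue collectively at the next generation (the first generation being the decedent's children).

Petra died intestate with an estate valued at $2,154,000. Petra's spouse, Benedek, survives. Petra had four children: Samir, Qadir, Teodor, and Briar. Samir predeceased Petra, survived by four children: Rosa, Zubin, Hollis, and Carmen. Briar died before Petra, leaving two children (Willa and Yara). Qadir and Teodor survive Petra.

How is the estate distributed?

Benedek: $738,000; Rosa: $118,000; Zubin: $118,000; Hollis: $118,000; Carmen: $118,000; Qadir: $354,000; Teodor: $354,000; Willa: $118,000; Yara: $118,000

Benedek first takes $30,000, leaving a balance of $2,124,000. Benedek then takes one-third of the balance ($708,000), for a total of $738,000. The remaining $1,416,000 passes to the descendants.
The descendants' portion ($1,416,000) is divided at the children's generation into 4 shares of $354,000. Qadir and Teodor each take $354,000. The 2 shares of the deceased (Samir and Briar) are combined into a pool of $708,000.
That pool ($708,000) is divided at the grandchildren's generation equally among Rosa, Zubin, Hollis, Carmen, Willa, and Yara: $118,000 each.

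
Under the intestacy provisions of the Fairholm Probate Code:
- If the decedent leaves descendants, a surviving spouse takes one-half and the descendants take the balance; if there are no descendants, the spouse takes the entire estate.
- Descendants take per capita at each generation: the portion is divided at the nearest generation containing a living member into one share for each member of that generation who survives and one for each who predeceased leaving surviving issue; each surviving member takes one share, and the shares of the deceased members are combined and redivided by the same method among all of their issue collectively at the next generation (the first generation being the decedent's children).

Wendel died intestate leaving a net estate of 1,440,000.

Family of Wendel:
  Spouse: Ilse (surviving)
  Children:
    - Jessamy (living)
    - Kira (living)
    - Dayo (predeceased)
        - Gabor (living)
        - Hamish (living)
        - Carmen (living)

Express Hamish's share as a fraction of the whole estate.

Hamish receives 1/18 of the estate.

Ilse takes one-half of 1,440,000 = 720,000. The remaining 720,000 passes to the descendants.
The descendants' portion (720,000) is divided at the children's generation into 3 shares of 240,000. Jessamy and Kira each take 240,000. The remaining share for the deceased Dayo (240,000) is carried to the next generation.
That pool (240,000) is divided at the grandchildren's generation equally among Gabor, Hamish, and Carmen: 80,000 each.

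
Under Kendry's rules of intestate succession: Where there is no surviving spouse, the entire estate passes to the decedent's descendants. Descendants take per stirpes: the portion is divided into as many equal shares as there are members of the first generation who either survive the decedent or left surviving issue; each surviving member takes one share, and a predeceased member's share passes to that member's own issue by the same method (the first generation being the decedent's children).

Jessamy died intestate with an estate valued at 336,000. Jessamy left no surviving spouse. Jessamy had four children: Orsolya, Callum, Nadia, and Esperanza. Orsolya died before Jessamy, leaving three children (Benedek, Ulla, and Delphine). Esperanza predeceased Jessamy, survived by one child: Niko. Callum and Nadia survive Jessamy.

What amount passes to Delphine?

The entire 336,000 passes to the descendants.
That amount (336,000) is divided into 4 shares of 84,000: Callum and Nadia each take 84,000; Orsolya's 84,000 share passes to Orsolya's issue; Esperanza's 84,000 share passes to Esperanza's issue.
Orsolya's share (84,000) is divided into 3 shares of 28,000: Benedek, Ulla, and Delphine each take 28,000.
Esperanza's share (84,000) passes entirely to Niko.

Delphine receives 28,000.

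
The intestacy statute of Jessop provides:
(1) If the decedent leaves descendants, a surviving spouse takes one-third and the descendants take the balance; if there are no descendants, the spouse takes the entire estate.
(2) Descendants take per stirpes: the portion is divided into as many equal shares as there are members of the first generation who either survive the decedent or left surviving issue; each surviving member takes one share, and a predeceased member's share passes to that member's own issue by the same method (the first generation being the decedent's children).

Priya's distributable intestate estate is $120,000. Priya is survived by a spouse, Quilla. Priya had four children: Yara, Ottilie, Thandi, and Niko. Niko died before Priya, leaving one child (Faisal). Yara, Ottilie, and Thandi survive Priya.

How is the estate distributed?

Quilla takes one-third of $120,000 = $40,000. The remaining $80,000 passes to the descendants.
The descendants' portion ($80,000) is divided into 4 shares of $20,000: Yara, Ottilie, and Thandi each take $20,000; Niko's $20,000 share passes to Niko's issue.
Niko's share ($20,000) passes entirely to Faisal.

Quilla: $40,000; Yara: $20,000; Ottilie: $20,000; Thandi: $20,000; Faisal: $20,000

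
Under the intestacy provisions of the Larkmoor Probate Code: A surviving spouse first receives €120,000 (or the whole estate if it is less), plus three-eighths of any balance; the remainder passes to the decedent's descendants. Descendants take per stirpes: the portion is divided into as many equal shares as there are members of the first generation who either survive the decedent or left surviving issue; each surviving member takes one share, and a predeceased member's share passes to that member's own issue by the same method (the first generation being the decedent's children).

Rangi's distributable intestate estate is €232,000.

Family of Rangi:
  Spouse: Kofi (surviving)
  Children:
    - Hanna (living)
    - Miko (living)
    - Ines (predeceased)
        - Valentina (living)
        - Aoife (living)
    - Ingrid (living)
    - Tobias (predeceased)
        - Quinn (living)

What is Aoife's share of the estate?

Kofi first takes €120,000, leaving a balance of €112,000. Kofi then takes three-eighths of the balance (€42,000), for a total of €162,000. The remaining €70,000 passes to the descendants.
The descendants' portion (€70,000) is divided into 5 shares of €14,000: Hanna, Miko, and Ingrid each take €14,000; Ines's €14,000 share passes to Ines's issue; Tobias's €14,000 share passes to Tobias's issue.
Ines's share (€14,000) is divided into 2 shares of €7,000: Valentina and Aoife each take €7,000.
Tobias's share (€14,000) passes entirely to Quinn.

Aoife receives €7,000.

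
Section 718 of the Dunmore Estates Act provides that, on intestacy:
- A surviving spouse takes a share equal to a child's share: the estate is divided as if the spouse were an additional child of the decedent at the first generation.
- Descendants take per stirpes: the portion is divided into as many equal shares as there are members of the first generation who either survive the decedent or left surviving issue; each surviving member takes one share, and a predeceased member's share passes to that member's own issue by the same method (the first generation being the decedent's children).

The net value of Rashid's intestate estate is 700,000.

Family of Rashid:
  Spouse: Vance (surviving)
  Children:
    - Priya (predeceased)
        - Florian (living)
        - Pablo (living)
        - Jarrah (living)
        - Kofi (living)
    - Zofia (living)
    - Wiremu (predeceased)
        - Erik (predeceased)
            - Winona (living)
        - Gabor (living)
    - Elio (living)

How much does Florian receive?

Florian receives 35,000.

The spouse counts as an additional share at the children's level, so there are 5 primary shares of 140,000. Vance takes one such share (140,000).
The children's combined portion (560,000) is divided into 4 shares of 140,000: Zofia and Elio each take 140,000; Priya's 140,000 share passes to Priya's issue; Wiremu's 140,000 share passes to Wiremu's issue.
Priya's share (140,000) is divided into 4 shares of 35,000: Florian, Pablo, Jarrah, and Kofi each take 35,000.
Wiremu's share (140,000) is divided into 2 shares of 70,000: Gabor takes 70,000; Erik's 70,000 share passes to Erik's issue.
Erik's share (70,000) passes entirely to Winona.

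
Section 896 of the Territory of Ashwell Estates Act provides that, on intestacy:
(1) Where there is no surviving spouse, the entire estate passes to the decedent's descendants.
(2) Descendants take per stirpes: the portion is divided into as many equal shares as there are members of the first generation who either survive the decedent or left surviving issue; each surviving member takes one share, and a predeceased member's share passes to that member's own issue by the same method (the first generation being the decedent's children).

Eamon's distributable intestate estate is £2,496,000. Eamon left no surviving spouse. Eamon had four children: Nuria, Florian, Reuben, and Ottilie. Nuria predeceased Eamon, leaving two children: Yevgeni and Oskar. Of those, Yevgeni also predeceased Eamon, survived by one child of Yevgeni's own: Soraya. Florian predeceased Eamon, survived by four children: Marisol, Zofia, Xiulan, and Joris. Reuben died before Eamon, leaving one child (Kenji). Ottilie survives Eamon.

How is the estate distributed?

Soraya: £312,000; Oskar: £312,000; Marisol: £156,000; Zofia: £156,000; Xiulan: £156,000; Joris: £156,000; Kenji: £624,000; Ottilie: £624,000

The entire £2,496,000 passes to the descendants.
That amount (£2,496,000) is divided into 4 shares of £624,000: Ottilie takes £624,000; Nuria's £624,000 share passes to Nuria's issue; Florian's £624,000 share passes to Florian's issue; Reuben's £624,000 share passes to Reuben's issue.
Nuria's share (£624,000) is divided into 2 shares of £312,000: Oskar takes £312,000; Yevgeni's £312,000 share passes to Yevgeni's issue.
Yevgeni's share (£312,000) passes entirely to Soraya.
Florian's share (£624,000) is divided into 4 shares of £156,000: Marisol, Zofia, Xiulan, and Joris each take £156,000.
Reuben's share (£624,000) passes entirely to Kenji.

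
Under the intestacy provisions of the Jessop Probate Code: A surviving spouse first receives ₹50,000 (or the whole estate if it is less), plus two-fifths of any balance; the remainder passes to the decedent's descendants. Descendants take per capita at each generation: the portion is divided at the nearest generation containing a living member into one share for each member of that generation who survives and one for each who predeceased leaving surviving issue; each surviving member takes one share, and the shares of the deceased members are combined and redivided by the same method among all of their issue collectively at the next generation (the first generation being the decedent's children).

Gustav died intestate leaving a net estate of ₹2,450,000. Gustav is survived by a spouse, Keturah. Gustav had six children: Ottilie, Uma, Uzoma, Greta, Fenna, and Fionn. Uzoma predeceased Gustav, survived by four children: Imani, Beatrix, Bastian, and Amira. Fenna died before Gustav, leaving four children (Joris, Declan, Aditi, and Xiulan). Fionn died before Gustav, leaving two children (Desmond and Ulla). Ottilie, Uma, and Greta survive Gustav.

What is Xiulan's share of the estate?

Xiulan receives ₹72,000.

Keturah first takes ₹50,000, leaving a balance of ₹2,400,000. Keturah then takes two-fifths of the balance (₹960,000), for a total of ₹1,010,000. The remaining ₹1,440,000 passes to the descendants.
The descendants' portion (₹1,440,000) is divided at the children's generation into 6 shares of ₹240,000. Ottilie, Uma, and Greta each take ₹240,000. The 3 shares of the deceased (Uzoma, Fenna, and Fionn) are combined into a pool of ₹720,000.
That pool (₹720,000) is divided at the grandchildren's generation equally among Imani, Beatrix, Bastian, Amira, Joris, Declan, Aditi, Xiulan, Desmond, and Ulla: ₹72,000 each.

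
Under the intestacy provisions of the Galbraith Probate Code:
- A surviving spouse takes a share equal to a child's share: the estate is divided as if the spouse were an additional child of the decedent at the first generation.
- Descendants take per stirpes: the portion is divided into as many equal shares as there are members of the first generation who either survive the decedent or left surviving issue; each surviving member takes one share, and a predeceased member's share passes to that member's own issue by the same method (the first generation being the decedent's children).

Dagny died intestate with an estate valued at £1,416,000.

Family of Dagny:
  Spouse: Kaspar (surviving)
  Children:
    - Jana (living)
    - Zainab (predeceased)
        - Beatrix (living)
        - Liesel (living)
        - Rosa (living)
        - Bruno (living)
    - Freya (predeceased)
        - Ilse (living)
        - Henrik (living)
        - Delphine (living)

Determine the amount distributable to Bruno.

Bruno receives £88,500.

The spouse counts as an additional share at the children's level, so there are 4 primary shares of £354,000. Kaspar takes one such share (£354,000).
The children's combined portion (£1,062,000) is divided into 3 shares of £354,000: Jana takes £354,000; Zainab's £354,000 share passes to Zainab's issue; Freya's £354,000 share passes to Freya's issue.
Zainab's share (£354,000) is divided into 4 shares of £88,500: Beatrix, Liesel, Rosa, and Bruno each take £88,500.
Freya's share (£354,000) is divided into 3 shares of £118,000: Ilse, Henrik, and Delphine each take £118,000.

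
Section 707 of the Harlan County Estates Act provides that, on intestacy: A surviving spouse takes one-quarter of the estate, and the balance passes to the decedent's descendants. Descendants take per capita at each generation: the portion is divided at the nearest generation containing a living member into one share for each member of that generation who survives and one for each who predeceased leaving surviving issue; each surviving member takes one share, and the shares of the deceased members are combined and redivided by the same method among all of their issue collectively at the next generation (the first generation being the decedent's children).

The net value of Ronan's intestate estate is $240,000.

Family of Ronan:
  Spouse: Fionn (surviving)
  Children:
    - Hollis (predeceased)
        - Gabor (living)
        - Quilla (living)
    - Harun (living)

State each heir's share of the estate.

Fionn takes one-quarter of $240,000 = $60,000. The remaining $180,000 passes to the descendants.
The descendants' portion ($180,000) is divided at the children's generation into 2 shares of $90,000. Harun takes $90,000. The remaining share for the deceased Hollis ($90,000) is carried to the next generation.
That pool ($90,000) is divided at the grandchildren's generation equally among Gabor and Quilla: $45,000 each.

Fionn: $60,000; Gabor: $45,000; Quilla: $45,000; Harun: $90,000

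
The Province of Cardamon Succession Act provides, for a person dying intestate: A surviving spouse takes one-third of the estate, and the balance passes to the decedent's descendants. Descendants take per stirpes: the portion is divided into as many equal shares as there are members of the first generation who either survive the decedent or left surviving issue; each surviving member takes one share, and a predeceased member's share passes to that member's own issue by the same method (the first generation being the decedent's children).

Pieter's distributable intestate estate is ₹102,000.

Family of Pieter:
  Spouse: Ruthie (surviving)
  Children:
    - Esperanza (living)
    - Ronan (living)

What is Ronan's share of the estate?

Ronan receives ₹34,000.

Ruthie takes one-third of ₹102,000 = ₹34,000. The remaining ₹68,000 passes to the descendants.
The descendants' portion (₹68,000) is divided into 2 shares of ₹34,000: Esperanza and Ronan each take ₹34,000.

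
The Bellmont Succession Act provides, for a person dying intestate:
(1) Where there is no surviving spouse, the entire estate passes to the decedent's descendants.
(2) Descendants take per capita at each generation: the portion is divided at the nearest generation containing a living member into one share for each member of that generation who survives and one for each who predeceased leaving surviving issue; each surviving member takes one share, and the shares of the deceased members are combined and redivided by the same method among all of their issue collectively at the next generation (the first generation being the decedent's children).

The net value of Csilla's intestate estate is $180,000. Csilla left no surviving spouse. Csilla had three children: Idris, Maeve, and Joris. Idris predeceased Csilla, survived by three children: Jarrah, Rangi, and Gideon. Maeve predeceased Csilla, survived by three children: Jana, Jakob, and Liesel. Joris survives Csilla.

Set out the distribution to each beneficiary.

The entire $180,000 passes to the descendants.
That amount ($180,000) is divided at the children's generation into 3 shares of $60,000. Joris takes $60,000. The 2 shares of the deceased (Idris and Maeve) are combined into a pool of $120,000.
That pool ($120,000) is divided at the grandchildren's generation equally among Jarrah, Rangi, Gideon, Jana, Jakob, and Liesel: $20,000 each.

Jarrah: $20,000; Rangi: $20,000; Gideon: $20,000; Jana: $20,000; Jakob: $20,000; Liesel: $20,000; Joris: $60,000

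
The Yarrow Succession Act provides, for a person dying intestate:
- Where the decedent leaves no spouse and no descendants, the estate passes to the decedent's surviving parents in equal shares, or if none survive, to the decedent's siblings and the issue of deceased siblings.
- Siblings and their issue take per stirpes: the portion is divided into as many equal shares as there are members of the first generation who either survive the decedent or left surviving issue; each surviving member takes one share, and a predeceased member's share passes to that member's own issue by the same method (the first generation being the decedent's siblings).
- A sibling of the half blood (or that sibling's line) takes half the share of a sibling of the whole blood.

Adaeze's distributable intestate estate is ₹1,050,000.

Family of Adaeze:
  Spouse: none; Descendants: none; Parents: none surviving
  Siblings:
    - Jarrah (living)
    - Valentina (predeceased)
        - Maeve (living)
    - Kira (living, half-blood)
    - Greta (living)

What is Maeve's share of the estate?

The entire ₹1,050,000 passes to the siblings and their issue.
Counting each half-blood sibling's line as half a unit, there are 7/2 units in ₹1,050,000, so one unit is ₹300,000. Whole-blood lines (Jarrah, Valentina, and Greta) take ₹300,000 each; half-blood lines (Kira) take ₹150,000 each.
Valentina's share (₹300,000) passes entirely to Maeve.

Maeve receives ₹300,000.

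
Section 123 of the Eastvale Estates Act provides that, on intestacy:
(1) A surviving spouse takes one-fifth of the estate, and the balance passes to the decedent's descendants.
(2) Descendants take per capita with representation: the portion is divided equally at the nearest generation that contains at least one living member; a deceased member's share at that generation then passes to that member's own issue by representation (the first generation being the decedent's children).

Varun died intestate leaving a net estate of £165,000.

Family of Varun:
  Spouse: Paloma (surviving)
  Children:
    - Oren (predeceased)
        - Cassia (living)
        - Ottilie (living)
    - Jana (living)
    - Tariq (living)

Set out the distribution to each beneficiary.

Paloma: £33,000; Cassia: £22,000; Ottilie: £22,000; Jana: £44,000; Tariq: £44,000

Paloma takes one-fifth of £165,000 = £33,000. The remaining £132,000 passes to the descendants.
The descendants' portion (£132,000) is divided into 3 shares of £44,000: Jana and Tariq each take £44,000; Oren's £44,000 share passes to Oren's issue.
Oren's share (£44,000) is divided into 2 shares of £22,000: Cassia and Ottilie each take £22,000.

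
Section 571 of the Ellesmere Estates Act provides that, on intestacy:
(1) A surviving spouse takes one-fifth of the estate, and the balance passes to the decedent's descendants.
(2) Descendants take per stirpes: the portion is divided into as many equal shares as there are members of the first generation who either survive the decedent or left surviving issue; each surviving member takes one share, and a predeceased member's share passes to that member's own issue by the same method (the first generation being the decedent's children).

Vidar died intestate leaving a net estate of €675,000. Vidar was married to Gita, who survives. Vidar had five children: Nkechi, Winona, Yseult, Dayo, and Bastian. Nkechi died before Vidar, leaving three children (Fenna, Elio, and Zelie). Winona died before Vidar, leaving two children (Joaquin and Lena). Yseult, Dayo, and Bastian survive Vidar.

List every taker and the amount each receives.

Gita takes one-fifth of €675,000 = €135,000. The remaining €540,000 passes to the descendants.
The descendants' portion (€540,000) is divided into 5 shares of €108,000: Yseult, Dayo, and Bastian each take €108,000; Nkechi's €108,000 share passes to Nkechi's issue; Winona's €108,000 share passes to Winona's issue.
Nkechi's share (€108,000) is divided into 3 shares of €36,000: Fenna, Elio, and Zelie each take €36,000.
Winona's share (€108,000) is divided into 2 shares of €54,000: Joaquin and Lena each take €54,000.

Gita: €135,000; Fenna: €36,000; Elio: €36,000; Zelie: €36,000; Joaquin: €54,000; Lena: €54,000; Yseult: €108,000; Dayo: €108,000; Bastian: €108,000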